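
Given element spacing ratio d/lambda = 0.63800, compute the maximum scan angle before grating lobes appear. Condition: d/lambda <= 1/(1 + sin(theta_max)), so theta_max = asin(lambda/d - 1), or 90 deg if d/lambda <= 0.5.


lambda/d - 1 = 1/0.63800 - 1 = 0.5673981
theta_max = asin(0.5673981) = 34.57 deg

34.57 deg


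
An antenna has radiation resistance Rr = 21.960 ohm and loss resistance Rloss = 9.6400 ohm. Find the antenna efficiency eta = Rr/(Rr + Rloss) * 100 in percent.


eta = 21.960 / (21.960 + 9.6400) * 100 = 69.49%

69.49%


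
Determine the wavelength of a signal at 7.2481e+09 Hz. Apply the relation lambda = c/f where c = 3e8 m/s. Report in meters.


lambda = c / f = 3.0000e+08 / 7.2481e+09 = 0.04139 m

0.04139 m


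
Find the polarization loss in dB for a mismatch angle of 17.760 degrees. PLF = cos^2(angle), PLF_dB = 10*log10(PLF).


PLF_linear = cos^2(17.760 deg) = 0.9069564
PLF_dB = 10 * log10(0.9069564) = -0.4241 dB

-0.4241 dB


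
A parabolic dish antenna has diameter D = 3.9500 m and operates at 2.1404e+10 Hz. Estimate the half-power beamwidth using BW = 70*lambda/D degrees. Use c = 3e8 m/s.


lambda = c / f = 3.0000e+08 / 2.1404e+10 = 0.01401607 m
BW = 70 * 0.01401607 / 3.9500 = 0.2484 deg

0.2484 deg


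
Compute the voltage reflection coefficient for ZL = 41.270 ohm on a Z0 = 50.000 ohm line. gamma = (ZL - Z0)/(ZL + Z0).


gamma = (41.270 - 50.000) / (41.270 + 50.000) = -0.09565

-0.09565


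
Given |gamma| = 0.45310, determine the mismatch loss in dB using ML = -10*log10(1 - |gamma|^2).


ML = -10 * log10(1 - 0.45310^2) = -10 * log10(0.79470039) = 0.9980 dB

0.9980 dB


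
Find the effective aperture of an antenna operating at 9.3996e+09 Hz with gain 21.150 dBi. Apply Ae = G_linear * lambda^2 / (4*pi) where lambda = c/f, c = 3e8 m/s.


lambda = c / f = 3.0000e+08 / 9.3996e+09 = 0.03191625 m
G_linear = 10^(21.150/10) = 130.3167
Ae = G_linear * lambda^2 / (4*pi) = 130.3167 * 0.03191625^2 / (4*pi) = 0.01056 m^2

0.01056 m^2


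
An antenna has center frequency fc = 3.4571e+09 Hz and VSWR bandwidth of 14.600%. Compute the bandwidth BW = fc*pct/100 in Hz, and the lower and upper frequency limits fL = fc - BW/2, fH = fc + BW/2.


BW = 3.4571e+09 * 14.600/100 = 5.047366e+08 Hz
fL = 3.4571e+09 - 5.047366e+08/2 = 3.205e+09 Hz
fH = 3.4571e+09 + 5.047366e+08/2 = 3.709e+09 Hz

BW=5.047e+08 Hz, fL=3.205e+09 Hz, fH=3.709e+09 Hz


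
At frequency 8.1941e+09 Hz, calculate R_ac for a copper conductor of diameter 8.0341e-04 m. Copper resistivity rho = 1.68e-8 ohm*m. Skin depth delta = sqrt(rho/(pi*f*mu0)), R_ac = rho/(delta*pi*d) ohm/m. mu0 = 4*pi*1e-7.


delta = sqrt(1.68e-8 / (pi * 8.1941e+09 * 4*pi*1e-7)) = 7.206496e-07 m
R_ac = 1.68e-8 / (7.206496e-07 * pi * 8.0341e-04) = 9.236 ohm/m

9.236 ohm/m


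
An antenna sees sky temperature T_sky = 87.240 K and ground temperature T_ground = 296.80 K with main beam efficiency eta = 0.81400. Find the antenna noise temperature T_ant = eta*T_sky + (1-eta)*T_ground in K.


T_ant = 0.81400 * 87.240 + (1 - 0.81400) * 296.80 = 126.2 K

126.2 K


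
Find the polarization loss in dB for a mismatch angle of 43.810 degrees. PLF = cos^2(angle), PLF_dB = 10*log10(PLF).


PLF_linear = cos^2(43.810 deg) = 0.5207634
PLF_dB = 10 * log10(0.5207634) = -2.834 dB

-2.834 dB


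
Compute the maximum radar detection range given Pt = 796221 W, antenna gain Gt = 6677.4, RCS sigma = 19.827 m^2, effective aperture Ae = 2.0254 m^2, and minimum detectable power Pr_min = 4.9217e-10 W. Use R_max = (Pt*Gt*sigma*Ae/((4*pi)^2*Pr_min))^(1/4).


R^4 = 796221*6677.4*19.827*2.0254 / ((4*pi)^2 * 4.9217e-10) = 2.747097e+18
R_max = 2.747097e+18^0.25 = 40712 m

40712 m


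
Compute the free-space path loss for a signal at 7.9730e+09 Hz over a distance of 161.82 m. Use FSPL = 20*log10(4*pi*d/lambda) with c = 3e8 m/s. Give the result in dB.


lambda = c / f = 3.0000e+08 / 7.9730e+09 = 0.03762699 m
FSPL = 20 * log10(4*pi*161.82/0.03762699) = 94.65 dB

94.65 dB


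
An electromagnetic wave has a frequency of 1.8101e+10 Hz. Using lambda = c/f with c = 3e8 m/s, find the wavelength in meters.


lambda = c / f = 3.0000e+08 / 1.8101e+10 = 0.01657 m

0.01657 m


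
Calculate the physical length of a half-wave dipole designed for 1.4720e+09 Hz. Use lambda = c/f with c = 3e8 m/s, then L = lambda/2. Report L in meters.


lambda = c / f = 3.0000e+08 / 1.4720e+09 = 0.2038043 m
L = lambda / 2 = 0.2038043 / 2 = 0.1019 m

0.1019 m


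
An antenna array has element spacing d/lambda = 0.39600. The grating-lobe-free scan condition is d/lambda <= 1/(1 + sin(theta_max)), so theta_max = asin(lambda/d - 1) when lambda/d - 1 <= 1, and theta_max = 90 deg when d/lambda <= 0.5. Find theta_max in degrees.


lambda/d - 1 = 1/0.39600 - 1 = 1.525253 >= 1
d/lambda <= 0.5, so the array can scan to endfire without grating lobes: theta_max = 90 deg

90 deg


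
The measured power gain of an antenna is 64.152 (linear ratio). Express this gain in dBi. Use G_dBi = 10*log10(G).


G_dBi = 10 * log10(64.152) = 18.07 dBi

18.07 dBi


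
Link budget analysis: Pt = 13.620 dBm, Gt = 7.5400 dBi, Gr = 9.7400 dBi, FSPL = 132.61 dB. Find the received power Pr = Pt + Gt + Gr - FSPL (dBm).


Pr = 13.620 + 7.5400 + 9.7400 - 132.61 = -101.71 dBm

-101.71 dBm


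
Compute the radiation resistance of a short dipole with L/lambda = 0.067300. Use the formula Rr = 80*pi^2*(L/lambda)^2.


Rr = 80 * pi^2 * (0.067300)^2 = 80 * 9.869604 * 4.529290e-03 = 3.576 ohm

3.576 ohm


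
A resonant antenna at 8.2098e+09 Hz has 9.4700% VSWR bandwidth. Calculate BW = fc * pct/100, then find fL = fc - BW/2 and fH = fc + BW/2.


BW = 8.2098e+09 * 9.4700/100 = 7.774681e+08 Hz
fL = 8.2098e+09 - 7.774681e+08/2 = 7.821e+09 Hz
fH = 8.2098e+09 + 7.774681e+08/2 = 8.599e+09 Hz

BW=7.775e+08 Hz, fL=7.821e+09 Hz, fH=8.599e+09 Hz


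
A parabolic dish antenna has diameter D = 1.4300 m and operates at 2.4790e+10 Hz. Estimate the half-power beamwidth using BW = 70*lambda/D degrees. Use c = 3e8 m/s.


lambda = c / f = 3.0000e+08 / 2.4790e+10 = 0.01210165 m
BW = 70 * 0.01210165 / 1.4300 = 0.5924 deg

0.5924 deg


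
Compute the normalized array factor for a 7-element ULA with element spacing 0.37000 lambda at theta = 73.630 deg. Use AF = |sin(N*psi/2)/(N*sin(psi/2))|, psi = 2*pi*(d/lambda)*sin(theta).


psi = 2*pi*0.37000*sin(73.630 deg) = 2.230536 rad
AF = |sin(7*2.230536/2) / (7*sin(2.230536/2))| = 0.1589

0.1589


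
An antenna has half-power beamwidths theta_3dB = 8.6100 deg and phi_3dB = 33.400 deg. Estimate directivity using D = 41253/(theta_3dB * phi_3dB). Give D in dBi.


D_linear = 41253 / (8.6100 * 33.400) = 143.4518
D_dBi = 10 * log10(143.4518) = 21.57 dBi

21.57 dBi


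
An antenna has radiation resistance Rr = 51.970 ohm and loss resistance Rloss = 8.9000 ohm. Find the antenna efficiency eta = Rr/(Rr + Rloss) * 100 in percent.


eta = 51.970 / (51.970 + 8.9000) * 100 = 85.38%

85.38%


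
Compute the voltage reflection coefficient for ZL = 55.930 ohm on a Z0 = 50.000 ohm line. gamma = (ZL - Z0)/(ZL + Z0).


gamma = (55.930 - 50.000) / (55.930 + 50.000) = 0.05598

0.05598


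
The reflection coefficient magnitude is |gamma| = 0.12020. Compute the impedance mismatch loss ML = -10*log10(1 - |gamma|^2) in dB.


ML = -10 * log10(1 - 0.12020^2) = -10 * log10(0.98555196) = 0.06320 dB

0.06320 dB


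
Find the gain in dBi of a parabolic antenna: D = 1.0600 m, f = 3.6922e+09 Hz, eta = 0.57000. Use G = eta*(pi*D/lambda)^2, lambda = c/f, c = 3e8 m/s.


lambda = c / f = 3.0000e+08 / 3.6922e+09 = 0.08125237 m
G_linear = 0.57000 * (pi * 1.0600 / 0.08125237)^2 = 957.4459
G_dBi = 10 * log10(957.4459) = 29.81 dBi

29.81 dBi


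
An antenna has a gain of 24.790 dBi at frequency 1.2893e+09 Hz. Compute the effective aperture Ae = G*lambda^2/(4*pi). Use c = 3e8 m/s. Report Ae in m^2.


lambda = c / f = 3.0000e+08 / 1.2893e+09 = 0.2326844 m
G_linear = 10^(24.790/10) = 301.3006
Ae = G_linear * lambda^2 / (4*pi) = 301.3006 * 0.2326844^2 / (4*pi) = 1.298 m^2

1.298 m^2


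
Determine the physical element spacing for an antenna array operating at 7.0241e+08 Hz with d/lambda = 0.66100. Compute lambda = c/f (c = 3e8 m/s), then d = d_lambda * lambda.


lambda = c / f = 3.0000e+08 / 7.0241e+08 = 0.4271010 m
d = 0.66100 * 0.4271010 = 0.2823 m

0.2823 m


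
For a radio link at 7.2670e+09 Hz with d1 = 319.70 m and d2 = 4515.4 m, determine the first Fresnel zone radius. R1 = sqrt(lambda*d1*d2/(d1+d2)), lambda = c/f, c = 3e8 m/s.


lambda = c / f = 3.0000e+08 / 7.2670e+09 = 0.04128251 m
R1 = sqrt(0.04128251 * 319.70 * 4515.4 / (319.70 + 4515.4)) = 3.511 m

3.511 m


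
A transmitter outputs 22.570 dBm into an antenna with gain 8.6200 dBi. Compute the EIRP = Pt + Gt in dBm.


EIRP = Pt + Gt = 22.570 + 8.6200 = 31.19 dBm

31.19 dBm


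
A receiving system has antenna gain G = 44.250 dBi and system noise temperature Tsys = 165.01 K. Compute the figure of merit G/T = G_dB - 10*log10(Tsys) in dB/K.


G/T = 44.250 - 10*log10(165.01) = 44.250 - 22.17510 = 22.07 dB/K

22.07 dB/K


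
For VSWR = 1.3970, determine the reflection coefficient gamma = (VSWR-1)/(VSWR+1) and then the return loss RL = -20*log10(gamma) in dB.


gamma = (1.3970 - 1) / (1.3970 + 1) = 0.1656237
RL = -20 * log10(0.1656237) = 15.62 dB

15.62 dB


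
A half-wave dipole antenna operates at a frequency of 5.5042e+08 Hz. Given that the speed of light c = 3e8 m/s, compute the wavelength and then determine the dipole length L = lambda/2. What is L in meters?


lambda = c / f = 3.0000e+08 / 5.5042e+08 = 0.5450383 m
L = lambda / 2 = 0.5450383 / 2 = 0.2725 m

0.2725 m


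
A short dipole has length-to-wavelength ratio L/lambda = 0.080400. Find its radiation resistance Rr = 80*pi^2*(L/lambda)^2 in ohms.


Rr = 80 * pi^2 * (0.080400)^2 = 80 * 9.869604 * 6.464160e-03 = 5.104 ohm

5.104 ohm


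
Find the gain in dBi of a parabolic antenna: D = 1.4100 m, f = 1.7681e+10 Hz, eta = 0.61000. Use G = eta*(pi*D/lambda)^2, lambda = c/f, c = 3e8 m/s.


lambda = c / f = 3.0000e+08 / 1.7681e+10 = 0.01696737 m
G_linear = 0.61000 * (pi * 1.4100 / 0.01696737)^2 = 41575.62
G_dBi = 10 * log10(41575.62) = 46.19 dBi

46.19 dBi


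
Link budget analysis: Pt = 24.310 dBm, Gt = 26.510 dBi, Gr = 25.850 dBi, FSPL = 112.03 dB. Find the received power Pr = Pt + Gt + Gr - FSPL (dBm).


Pr = 24.310 + 26.510 + 25.850 - 112.03 = -35.36 dBm

-35.36 dBm


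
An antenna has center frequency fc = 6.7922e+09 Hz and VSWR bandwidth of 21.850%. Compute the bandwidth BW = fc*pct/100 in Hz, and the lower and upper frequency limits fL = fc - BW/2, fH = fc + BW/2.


BW = 6.7922e+09 * 21.850/100 = 1.484096e+09 Hz
fL = 6.7922e+09 - 1.484096e+09/2 = 6.050e+09 Hz
fH = 6.7922e+09 + 1.484096e+09/2 = 7.534e+09 Hz

BW=1.484e+09 Hz, fL=6.050e+09 Hz, fH=7.534e+09 Hz


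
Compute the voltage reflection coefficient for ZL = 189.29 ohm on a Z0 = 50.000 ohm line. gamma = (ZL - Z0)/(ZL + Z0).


gamma = (189.29 - 50.000) / (189.29 + 50.000) = 0.5821

0.5821


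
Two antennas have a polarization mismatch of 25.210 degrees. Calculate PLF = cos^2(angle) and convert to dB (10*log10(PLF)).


PLF_linear = cos^2(25.210 deg) = 0.8185775
PLF_dB = 10 * log10(0.8185775) = -0.8694 dB

-0.8694 dB


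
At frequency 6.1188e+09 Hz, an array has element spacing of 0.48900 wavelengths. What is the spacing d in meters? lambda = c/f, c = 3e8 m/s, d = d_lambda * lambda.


lambda = c / f = 3.0000e+08 / 6.1188e+09 = 0.04902922 m
d = 0.48900 * 0.04902922 = 0.02398 m

0.02398 m


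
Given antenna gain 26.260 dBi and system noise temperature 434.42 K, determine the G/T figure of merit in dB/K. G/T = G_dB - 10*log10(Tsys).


G/T = 26.260 - 10*log10(434.42) = 26.260 - 26.37910 = -0.1191 dB/K

-0.1191 dB/K


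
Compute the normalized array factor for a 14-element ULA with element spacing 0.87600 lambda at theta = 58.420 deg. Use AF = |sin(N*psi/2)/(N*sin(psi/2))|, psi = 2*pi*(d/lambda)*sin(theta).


psi = 2*pi*0.87600*sin(58.420 deg) = 4.688971 rad
AF = |sin(14*4.688971/2) / (14*sin(4.688971/2))| = 0.09851

0.09851


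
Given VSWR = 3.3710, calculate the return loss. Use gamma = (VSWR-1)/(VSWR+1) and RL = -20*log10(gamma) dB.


gamma = (3.3710 - 1) / (3.3710 + 1) = 0.5424388
RL = -20 * log10(0.5424388) = 5.313 dB

5.313 dB


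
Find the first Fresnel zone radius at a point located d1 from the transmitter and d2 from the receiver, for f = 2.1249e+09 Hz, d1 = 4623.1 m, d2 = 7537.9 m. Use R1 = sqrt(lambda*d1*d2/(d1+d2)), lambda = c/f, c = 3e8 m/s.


lambda = c / f = 3.0000e+08 / 2.1249e+09 = 0.1411831 m
R1 = sqrt(0.1411831 * 4623.1 * 7537.9 / (4623.1 + 7537.9)) = 20.11 m

20.11 m


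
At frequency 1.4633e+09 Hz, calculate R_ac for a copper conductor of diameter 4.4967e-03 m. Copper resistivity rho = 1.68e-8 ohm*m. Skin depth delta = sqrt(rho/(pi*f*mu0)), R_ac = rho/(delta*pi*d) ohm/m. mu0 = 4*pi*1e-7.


delta = sqrt(1.68e-8 / (pi * 1.4633e+09 * 4*pi*1e-7)) = 1.705329e-06 m
R_ac = 1.68e-8 / (1.705329e-06 * pi * 4.4967e-03) = 0.6974 ohm/m

0.6974 ohm/m


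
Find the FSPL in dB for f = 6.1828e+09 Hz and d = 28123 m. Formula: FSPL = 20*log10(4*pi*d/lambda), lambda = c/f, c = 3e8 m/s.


lambda = c / f = 3.0000e+08 / 6.1828e+09 = 0.04852171 m
FSPL = 20 * log10(4*pi*28123/0.04852171) = 137.2 dB

137.2 dB


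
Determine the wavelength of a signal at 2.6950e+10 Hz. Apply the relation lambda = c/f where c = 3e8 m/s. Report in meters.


lambda = c / f = 3.0000e+08 / 2.6950e+10 = 0.01113 m

0.01113 m


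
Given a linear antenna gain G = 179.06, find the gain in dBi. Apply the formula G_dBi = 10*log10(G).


G_dBi = 10 * log10(179.06) = 22.53 dBi

22.53 dBi


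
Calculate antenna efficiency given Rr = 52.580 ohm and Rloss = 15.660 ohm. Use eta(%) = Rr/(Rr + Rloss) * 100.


eta = 52.580 / (52.580 + 15.660) * 100 = 77.05%

77.05%


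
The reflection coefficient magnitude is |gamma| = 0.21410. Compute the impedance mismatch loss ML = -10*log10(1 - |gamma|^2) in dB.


ML = -10 * log10(1 - 0.21410^2) = -10 * log10(0.95416119) = 0.2038 dB

0.2038 dB


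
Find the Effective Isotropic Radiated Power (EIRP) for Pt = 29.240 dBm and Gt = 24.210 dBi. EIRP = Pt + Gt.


EIRP = Pt + Gt = 29.240 + 24.210 = 53.45 dBm

53.45 dBm


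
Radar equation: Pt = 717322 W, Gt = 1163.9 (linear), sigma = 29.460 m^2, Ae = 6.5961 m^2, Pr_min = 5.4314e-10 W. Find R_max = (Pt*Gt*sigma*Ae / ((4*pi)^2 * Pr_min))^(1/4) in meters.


R^4 = 717322*1163.9*29.460*6.5961 / ((4*pi)^2 * 5.4314e-10) = 1.891552e+18
R_max = 1.891552e+18^0.25 = 37086 m

37086 m


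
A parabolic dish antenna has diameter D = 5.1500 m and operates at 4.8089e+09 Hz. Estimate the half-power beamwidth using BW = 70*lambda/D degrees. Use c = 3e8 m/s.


lambda = c / f = 3.0000e+08 / 4.8089e+09 = 0.06238433 m
BW = 70 * 0.06238433 / 5.1500 = 0.8479 deg

0.8479 deg


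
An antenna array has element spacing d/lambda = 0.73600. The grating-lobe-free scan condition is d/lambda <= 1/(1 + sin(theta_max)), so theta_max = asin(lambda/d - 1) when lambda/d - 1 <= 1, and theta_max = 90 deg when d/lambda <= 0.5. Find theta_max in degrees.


lambda/d - 1 = 1/0.73600 - 1 = 0.3586957
theta_max = asin(0.3586957) = 21.02 deg

21.02 deg


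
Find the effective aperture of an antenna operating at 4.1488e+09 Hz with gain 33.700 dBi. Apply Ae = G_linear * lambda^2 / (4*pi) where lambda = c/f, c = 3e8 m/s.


lambda = c / f = 3.0000e+08 / 4.1488e+09 = 0.07231007 m
G_linear = 10^(33.700/10) = 2344.229
Ae = G_linear * lambda^2 / (4*pi) = 2344.229 * 0.07231007^2 / (4*pi) = 0.9754 m^2

0.9754 m^2


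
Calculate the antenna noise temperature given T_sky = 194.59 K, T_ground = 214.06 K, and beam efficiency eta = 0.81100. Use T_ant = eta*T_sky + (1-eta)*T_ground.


T_ant = 0.81100 * 194.59 + (1 - 0.81100) * 214.06 = 198.3 K

198.3 K


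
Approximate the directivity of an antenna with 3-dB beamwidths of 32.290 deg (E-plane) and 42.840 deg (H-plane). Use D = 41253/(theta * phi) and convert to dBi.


D_linear = 41253 / (32.290 * 42.840) = 29.82209
D_dBi = 10 * log10(29.82209) = 14.75 dBi

14.75 dBi


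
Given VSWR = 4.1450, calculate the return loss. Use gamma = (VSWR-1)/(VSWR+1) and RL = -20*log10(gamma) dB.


gamma = (4.1450 - 1) / (4.1450 + 1) = 0.6112731
RL = -20 * log10(0.6112731) = 4.275 dB

4.275 dB


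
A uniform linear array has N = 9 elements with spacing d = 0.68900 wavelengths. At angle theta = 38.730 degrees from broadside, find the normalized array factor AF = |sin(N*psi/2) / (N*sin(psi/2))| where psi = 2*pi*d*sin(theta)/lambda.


psi = 2*pi*0.68900*sin(38.730 deg) = 2.708516 rad
AF = |sin(9*2.708516/2) / (9*sin(2.708516/2))| = 0.04199

0.04199


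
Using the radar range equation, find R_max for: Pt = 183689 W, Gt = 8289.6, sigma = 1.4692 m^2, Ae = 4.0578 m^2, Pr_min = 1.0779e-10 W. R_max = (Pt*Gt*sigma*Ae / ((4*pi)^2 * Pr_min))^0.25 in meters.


R^4 = 183689*8289.6*1.4692*4.0578 / ((4*pi)^2 * 1.0779e-10) = 5.333227e+17
R_max = 5.333227e+17^0.25 = 27024 m

27024 m


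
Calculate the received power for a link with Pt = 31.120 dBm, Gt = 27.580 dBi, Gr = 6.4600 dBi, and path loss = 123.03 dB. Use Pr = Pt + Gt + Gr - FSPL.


Pr = 31.120 + 27.580 + 6.4600 - 123.03 = -57.87 dBm

-57.87 dBm


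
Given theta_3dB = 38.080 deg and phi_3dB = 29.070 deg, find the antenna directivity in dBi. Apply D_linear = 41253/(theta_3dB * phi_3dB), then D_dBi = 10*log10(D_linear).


D_linear = 41253 / (38.080 * 29.070) = 37.26607
D_dBi = 10 * log10(37.26607) = 15.71 dBi

15.71 dBi


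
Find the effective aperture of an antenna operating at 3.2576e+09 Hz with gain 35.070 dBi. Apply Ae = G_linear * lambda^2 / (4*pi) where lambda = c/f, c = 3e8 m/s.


lambda = c / f = 3.0000e+08 / 3.2576e+09 = 0.09209234 m
G_linear = 10^(35.070/10) = 3213.661
Ae = G_linear * lambda^2 / (4*pi) = 3213.661 * 0.09209234^2 / (4*pi) = 2.169 m^2

2.169 m^2


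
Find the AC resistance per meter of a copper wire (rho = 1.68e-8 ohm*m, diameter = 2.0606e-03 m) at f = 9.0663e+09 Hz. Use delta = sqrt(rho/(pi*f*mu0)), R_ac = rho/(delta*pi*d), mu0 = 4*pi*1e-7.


delta = sqrt(1.68e-8 / (pi * 9.0663e+09 * 4*pi*1e-7)) = 6.851091e-07 m
R_ac = 1.68e-8 / (6.851091e-07 * pi * 2.0606e-03) = 3.788 ohm/m

3.788 ohm/m


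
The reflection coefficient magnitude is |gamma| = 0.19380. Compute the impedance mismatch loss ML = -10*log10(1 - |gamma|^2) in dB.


ML = -10 * log10(1 - 0.19380^2) = -10 * log10(0.96244156) = 0.1663 dB

0.1663 dB


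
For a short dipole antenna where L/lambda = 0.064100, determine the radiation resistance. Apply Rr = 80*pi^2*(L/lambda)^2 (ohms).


Rr = 80 * pi^2 * (0.064100)^2 = 80 * 9.869604 * 4.108810e-03 = 3.244 ohm

3.244 ohm


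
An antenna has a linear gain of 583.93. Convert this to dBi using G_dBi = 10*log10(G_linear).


G_dBi = 10 * log10(583.93) = 27.66 dBi

27.66 dBi


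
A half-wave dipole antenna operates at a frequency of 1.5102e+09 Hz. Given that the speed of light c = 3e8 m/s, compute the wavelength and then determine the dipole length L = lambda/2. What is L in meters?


lambda = c / f = 3.0000e+08 / 1.5102e+09 = 0.1986492 m
L = lambda / 2 = 0.1986492 / 2 = 0.09932 m

0.09932 m


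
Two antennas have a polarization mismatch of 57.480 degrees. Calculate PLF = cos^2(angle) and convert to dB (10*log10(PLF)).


PLF_linear = cos^2(57.480 deg) = 0.2890073
PLF_dB = 10 * log10(0.2890073) = -5.391 dB

-5.391 dB


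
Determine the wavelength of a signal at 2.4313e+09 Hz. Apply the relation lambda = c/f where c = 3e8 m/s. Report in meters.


lambda = c / f = 3.0000e+08 / 2.4313e+09 = 0.1234 m

0.1234 m


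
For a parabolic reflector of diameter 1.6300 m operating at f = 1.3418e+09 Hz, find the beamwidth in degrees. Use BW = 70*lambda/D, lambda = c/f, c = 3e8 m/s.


lambda = c / f = 3.0000e+08 / 1.3418e+09 = 0.2235803 m
BW = 70 * 0.2235803 / 1.6300 = 9.602 deg

9.602 deg


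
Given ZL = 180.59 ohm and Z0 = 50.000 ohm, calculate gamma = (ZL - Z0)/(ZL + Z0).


gamma = (180.59 - 50.000) / (180.59 + 50.000) = 0.5663

0.5663


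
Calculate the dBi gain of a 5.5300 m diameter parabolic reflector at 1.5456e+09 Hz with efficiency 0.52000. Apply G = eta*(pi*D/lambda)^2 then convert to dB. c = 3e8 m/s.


lambda = c / f = 3.0000e+08 / 1.5456e+09 = 0.1940994 m
G_linear = 0.52000 * (pi * 5.5300 / 0.1940994)^2 = 4165.863
G_dBi = 10 * log10(4165.863) = 36.20 dBi

36.20 dBi


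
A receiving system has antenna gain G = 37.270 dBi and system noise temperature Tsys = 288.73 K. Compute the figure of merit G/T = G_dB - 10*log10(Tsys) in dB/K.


G/T = 37.270 - 10*log10(288.73) = 37.270 - 24.60492 = 12.67 dB/K

12.67 dB/K


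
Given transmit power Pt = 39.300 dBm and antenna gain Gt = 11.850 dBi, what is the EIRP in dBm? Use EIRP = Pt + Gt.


EIRP = Pt + Gt = 39.300 + 11.850 = 51.15 dBm

51.15 dBm


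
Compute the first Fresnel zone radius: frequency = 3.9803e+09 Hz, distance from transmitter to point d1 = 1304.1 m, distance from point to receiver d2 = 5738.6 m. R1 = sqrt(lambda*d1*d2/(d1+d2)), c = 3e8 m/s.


lambda = c / f = 3.0000e+08 / 3.9803e+09 = 0.07537120 m
R1 = sqrt(0.07537120 * 1304.1 * 5738.6 / (1304.1 + 5738.6)) = 8.949 m

8.949 m


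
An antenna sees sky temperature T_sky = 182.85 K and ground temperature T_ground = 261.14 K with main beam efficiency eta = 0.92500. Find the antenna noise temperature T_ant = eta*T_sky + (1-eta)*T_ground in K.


T_ant = 0.92500 * 182.85 + (1 - 0.92500) * 261.14 = 188.7 K

188.7 K


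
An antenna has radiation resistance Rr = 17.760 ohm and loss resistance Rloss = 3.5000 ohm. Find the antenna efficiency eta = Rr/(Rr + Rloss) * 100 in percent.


eta = 17.760 / (17.760 + 3.5000) * 100 = 83.54%

83.54%


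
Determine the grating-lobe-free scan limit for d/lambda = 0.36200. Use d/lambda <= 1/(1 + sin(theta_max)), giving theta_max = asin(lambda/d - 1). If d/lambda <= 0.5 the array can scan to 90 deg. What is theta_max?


lambda/d - 1 = 1/0.36200 - 1 = 1.762431 >= 1
d/lambda <= 0.5, so the array can scan to endfire without grating lobes: theta_max = 90 deg

90 deg


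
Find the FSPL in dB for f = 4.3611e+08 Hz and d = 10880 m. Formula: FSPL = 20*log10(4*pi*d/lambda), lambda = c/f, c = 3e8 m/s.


lambda = c / f = 3.0000e+08 / 4.3611e+08 = 0.6878998 m
FSPL = 20 * log10(4*pi*10880/0.6878998) = 106.0 dB

106.0 dB


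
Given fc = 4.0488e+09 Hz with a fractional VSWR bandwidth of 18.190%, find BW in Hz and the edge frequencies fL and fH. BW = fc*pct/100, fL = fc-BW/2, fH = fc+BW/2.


BW = 4.0488e+09 * 18.190/100 = 7.364767e+08 Hz
fL = 4.0488e+09 - 7.364767e+08/2 = 3.681e+09 Hz
fH = 4.0488e+09 + 7.364767e+08/2 = 4.417e+09 Hz

BW=7.365e+08 Hz, fL=3.681e+09 Hz, fH=4.417e+09 Hz


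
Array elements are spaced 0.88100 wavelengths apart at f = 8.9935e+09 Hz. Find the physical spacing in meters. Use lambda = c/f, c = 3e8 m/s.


lambda = c / f = 3.0000e+08 / 8.9935e+09 = 0.03335742 m
d = 0.88100 * 0.03335742 = 0.02939 m

0.02939 m


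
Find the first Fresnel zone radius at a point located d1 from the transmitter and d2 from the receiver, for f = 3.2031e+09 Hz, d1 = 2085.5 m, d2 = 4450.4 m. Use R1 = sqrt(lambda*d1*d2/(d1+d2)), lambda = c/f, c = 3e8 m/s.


lambda = c / f = 3.0000e+08 / 3.2031e+09 = 0.09365927 m
R1 = sqrt(0.09365927 * 2085.5 * 4450.4 / (2085.5 + 4450.4)) = 11.53 m

11.53 m


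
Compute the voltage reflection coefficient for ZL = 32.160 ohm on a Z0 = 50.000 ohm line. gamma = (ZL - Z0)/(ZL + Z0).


gamma = (32.160 - 50.000) / (32.160 + 50.000) = -0.2171

-0.2171


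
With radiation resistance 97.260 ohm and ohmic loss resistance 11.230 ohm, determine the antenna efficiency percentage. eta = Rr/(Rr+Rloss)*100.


eta = 97.260 / (97.260 + 11.230) * 100 = 89.65%

89.65%


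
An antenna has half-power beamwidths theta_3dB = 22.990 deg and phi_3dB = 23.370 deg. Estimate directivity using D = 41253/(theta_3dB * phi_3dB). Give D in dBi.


D_linear = 41253 / (22.990 * 23.370) = 76.78172
D_dBi = 10 * log10(76.78172) = 18.85 dBi

18.85 dBi


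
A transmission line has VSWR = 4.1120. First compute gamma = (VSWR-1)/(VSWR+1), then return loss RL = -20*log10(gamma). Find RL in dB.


gamma = (4.1120 - 1) / (4.1120 + 1) = 0.6087637
RL = -20 * log10(0.6087637) = 4.311 dB

4.311 dB


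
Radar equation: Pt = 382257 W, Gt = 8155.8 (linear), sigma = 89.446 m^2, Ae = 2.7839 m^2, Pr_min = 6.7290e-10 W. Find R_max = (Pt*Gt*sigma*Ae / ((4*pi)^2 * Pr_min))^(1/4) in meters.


R^4 = 382257*8155.8*89.446*2.7839 / ((4*pi)^2 * 6.7290e-10) = 7.305775e+18
R_max = 7.305775e+18^0.25 = 51990 m

51990 m


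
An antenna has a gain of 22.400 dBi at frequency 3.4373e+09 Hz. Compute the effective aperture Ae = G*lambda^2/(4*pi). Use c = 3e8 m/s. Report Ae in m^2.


lambda = c / f = 3.0000e+08 / 3.4373e+09 = 0.08727781 m
G_linear = 10^(22.400/10) = 173.7801
Ae = G_linear * lambda^2 / (4*pi) = 173.7801 * 0.08727781^2 / (4*pi) = 0.1053 m^2

0.1053 m^2


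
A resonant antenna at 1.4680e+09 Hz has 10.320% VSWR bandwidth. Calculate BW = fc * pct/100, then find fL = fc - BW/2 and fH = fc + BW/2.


BW = 1.4680e+09 * 10.320/100 = 1.514976e+08 Hz
fL = 1.4680e+09 - 1.514976e+08/2 = 1.392e+09 Hz
fH = 1.4680e+09 + 1.514976e+08/2 = 1.544e+09 Hz

BW=1.515e+08 Hz, fL=1.392e+09 Hz, fH=1.544e+09 Hz


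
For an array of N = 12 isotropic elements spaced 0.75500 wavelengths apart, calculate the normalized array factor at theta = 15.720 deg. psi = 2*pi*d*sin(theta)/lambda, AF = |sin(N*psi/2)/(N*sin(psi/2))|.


psi = 2*pi*0.75500*sin(15.720 deg) = 1.285270 rad
AF = |sin(12*1.285270/2) / (12*sin(1.285270/2))| = 0.1376

0.1376


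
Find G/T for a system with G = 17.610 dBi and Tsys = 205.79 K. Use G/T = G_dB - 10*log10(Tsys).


G/T = 17.610 - 10*log10(205.79) = 17.610 - 23.13424 = -5.524 dB/K

-5.524 dB/K


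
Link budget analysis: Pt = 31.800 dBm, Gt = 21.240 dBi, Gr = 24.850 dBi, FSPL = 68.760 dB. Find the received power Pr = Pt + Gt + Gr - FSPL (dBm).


Pr = 31.800 + 21.240 + 24.850 - 68.760 = 9.13 dBm

9.13 dBm


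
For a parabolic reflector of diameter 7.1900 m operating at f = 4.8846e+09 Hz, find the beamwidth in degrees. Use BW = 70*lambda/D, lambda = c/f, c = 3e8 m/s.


lambda = c / f = 3.0000e+08 / 4.8846e+09 = 0.06141752 m
BW = 70 * 0.06141752 / 7.1900 = 0.5979 deg

0.5979 deg


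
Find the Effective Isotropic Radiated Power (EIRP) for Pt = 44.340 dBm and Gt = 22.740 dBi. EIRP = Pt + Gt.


EIRP = Pt + Gt = 44.340 + 22.740 = 67.08 dBm

67.08 dBm


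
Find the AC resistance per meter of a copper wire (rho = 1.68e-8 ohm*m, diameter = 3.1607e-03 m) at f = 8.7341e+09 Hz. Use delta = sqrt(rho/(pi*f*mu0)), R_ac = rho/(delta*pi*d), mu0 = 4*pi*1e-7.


delta = sqrt(1.68e-8 / (pi * 8.7341e+09 * 4*pi*1e-7)) = 6.980165e-07 m
R_ac = 1.68e-8 / (6.980165e-07 * pi * 3.1607e-03) = 2.424 ohm/m

2.424 ohm/m


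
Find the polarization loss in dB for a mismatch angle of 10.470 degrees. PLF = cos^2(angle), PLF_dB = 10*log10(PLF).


PLF_linear = cos^2(10.470 deg) = 0.9669776
PLF_dB = 10 * log10(0.9669776) = -0.1458 dB

-0.1458 dB


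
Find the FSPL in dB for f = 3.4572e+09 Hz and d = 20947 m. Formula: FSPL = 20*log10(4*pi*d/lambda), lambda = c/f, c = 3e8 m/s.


lambda = c / f = 3.0000e+08 / 3.4572e+09 = 0.08677543 m
FSPL = 20 * log10(4*pi*20947/0.08677543) = 129.6 dB

129.6 dB


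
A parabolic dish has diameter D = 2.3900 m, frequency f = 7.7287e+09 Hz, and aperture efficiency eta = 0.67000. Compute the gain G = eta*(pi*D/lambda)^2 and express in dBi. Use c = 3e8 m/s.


lambda = c / f = 3.0000e+08 / 7.7287e+09 = 0.03881636 m
G_linear = 0.67000 * (pi * 2.3900 / 0.03881636)^2 = 25069.22
G_dBi = 10 * log10(25069.22) = 43.99 dBi

43.99 dBi


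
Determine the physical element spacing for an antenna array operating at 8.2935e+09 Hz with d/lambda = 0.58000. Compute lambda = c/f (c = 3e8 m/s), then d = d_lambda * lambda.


lambda = c / f = 3.0000e+08 / 8.2935e+09 = 0.03617291 m
d = 0.58000 * 0.03617291 = 0.02098 m

0.02098 m


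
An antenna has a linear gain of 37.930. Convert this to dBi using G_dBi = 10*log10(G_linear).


G_dBi = 10 * log10(37.930) = 15.79 dBi

15.79 dBi


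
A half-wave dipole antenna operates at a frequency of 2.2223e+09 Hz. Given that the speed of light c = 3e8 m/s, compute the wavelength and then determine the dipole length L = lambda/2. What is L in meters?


lambda = c / f = 3.0000e+08 / 2.2223e+09 = 0.1349953 m
L = lambda / 2 = 0.1349953 / 2 = 0.06750 m

0.06750 m


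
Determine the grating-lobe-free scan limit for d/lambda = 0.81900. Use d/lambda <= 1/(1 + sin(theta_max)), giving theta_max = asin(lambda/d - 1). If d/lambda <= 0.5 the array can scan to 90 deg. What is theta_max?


lambda/d - 1 = 1/0.81900 - 1 = 0.2210012
theta_max = asin(0.2210012) = 12.77 deg

12.77 deg


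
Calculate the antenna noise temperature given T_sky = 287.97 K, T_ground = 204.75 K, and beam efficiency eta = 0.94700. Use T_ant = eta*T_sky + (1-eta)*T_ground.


T_ant = 0.94700 * 287.97 + (1 - 0.94700) * 204.75 = 283.6 K

283.6 K


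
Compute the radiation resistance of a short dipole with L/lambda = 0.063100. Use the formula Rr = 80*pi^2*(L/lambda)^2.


Rr = 80 * pi^2 * (0.063100)^2 = 80 * 9.869604 * 3.981610e-03 = 3.144 ohm

3.144 ohm


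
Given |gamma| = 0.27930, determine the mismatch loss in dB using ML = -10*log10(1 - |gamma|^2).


ML = -10 * log10(1 - 0.27930^2) = -10 * log10(0.92199151) = 0.3527 dB

0.3527 dB


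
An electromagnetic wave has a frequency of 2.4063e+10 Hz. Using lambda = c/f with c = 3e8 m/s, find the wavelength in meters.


lambda = c / f = 3.0000e+08 / 2.4063e+10 = 0.01247 m

0.01247 m


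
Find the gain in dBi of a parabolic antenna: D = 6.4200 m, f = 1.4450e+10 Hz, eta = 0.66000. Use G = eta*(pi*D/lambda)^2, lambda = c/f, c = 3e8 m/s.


lambda = c / f = 3.0000e+08 / 1.4450e+10 = 0.02076125 m
G_linear = 0.66000 * (pi * 6.4200 / 0.02076125)^2 = 622883.4
G_dBi = 10 * log10(622883.4) = 57.94 dBi

57.94 dBi


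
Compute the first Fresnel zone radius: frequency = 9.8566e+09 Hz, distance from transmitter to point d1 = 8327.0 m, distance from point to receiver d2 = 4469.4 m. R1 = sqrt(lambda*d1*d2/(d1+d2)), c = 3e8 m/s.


lambda = c / f = 3.0000e+08 / 9.8566e+09 = 0.03043646 m
R1 = sqrt(0.03043646 * 8327.0 * 4469.4 / (8327.0 + 4469.4)) = 9.409 m

9.409 m


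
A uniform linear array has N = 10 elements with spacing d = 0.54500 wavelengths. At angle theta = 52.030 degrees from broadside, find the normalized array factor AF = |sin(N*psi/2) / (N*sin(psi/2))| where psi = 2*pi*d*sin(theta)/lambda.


psi = 2*pi*0.54500*sin(52.030 deg) = 2.699517 rad
AF = |sin(10*2.699517/2) / (10*sin(2.699517/2))| = 0.08224

0.08224


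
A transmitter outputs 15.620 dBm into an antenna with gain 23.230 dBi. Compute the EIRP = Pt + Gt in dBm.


EIRP = Pt + Gt = 15.620 + 23.230 = 38.85 dBm

38.85 dBm


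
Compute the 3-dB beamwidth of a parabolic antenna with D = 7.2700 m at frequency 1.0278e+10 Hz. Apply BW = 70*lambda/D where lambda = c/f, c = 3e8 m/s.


lambda = c / f = 3.0000e+08 / 1.0278e+10 = 0.02918856 m
BW = 70 * 0.02918856 / 7.2700 = 0.2810 deg

0.2810 deg


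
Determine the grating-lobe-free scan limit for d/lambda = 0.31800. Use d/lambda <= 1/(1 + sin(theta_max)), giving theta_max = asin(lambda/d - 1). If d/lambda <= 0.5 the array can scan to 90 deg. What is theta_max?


lambda/d - 1 = 1/0.31800 - 1 = 2.144654 >= 1
d/lambda <= 0.5, so the array can scan to endfire without grating lobes: theta_max = 90 deg

90 deg


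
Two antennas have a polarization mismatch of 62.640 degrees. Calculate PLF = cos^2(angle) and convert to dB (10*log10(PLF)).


PLF_linear = cos^2(62.640 deg) = 0.2112136
PLF_dB = 10 * log10(0.2112136) = -6.753 dB

-6.753 dB


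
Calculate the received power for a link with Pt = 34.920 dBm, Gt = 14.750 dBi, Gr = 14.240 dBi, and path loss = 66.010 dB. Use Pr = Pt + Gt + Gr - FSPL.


Pr = 34.920 + 14.750 + 14.240 - 66.010 = -2.10 dBm

-2.10 dBm


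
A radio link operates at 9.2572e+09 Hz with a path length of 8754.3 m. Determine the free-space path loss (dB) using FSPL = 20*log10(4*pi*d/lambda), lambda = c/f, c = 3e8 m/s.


lambda = c / f = 3.0000e+08 / 9.2572e+09 = 0.03240721 m
FSPL = 20 * log10(4*pi*8754.3/0.03240721) = 130.6 dB

130.6 dB


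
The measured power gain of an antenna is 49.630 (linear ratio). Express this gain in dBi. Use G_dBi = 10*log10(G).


G_dBi = 10 * log10(49.630) = 16.96 dBi

16.96 dBi


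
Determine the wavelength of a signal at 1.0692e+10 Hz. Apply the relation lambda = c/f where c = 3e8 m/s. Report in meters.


lambda = c / f = 3.0000e+08 / 1.0692e+10 = 0.02806 m

0.02806 m


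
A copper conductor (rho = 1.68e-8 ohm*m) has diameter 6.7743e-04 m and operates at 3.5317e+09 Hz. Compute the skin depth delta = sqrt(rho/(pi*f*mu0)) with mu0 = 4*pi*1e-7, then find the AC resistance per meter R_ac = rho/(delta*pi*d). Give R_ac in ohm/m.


delta = sqrt(1.68e-8 / (pi * 3.5317e+09 * 4*pi*1e-7)) = 1.097698e-06 m
R_ac = 1.68e-8 / (1.097698e-06 * pi * 6.7743e-04) = 7.191 ohm/m

7.191 ohm/m


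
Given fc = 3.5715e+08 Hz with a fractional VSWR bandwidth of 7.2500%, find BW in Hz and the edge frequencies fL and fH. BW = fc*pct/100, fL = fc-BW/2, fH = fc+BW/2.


BW = 3.5715e+08 * 7.2500/100 = 2.589338e+07 Hz
fL = 3.5715e+08 - 2.589338e+07/2 = 3.442e+08 Hz
fH = 3.5715e+08 + 2.589338e+07/2 = 3.701e+08 Hz

BW=2.589e+07 Hz, fL=3.442e+08 Hz, fH=3.701e+08 Hz


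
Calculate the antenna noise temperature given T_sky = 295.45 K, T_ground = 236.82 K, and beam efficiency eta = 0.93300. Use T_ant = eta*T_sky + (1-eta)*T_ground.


T_ant = 0.93300 * 295.45 + (1 - 0.93300) * 236.82 = 291.5 K

291.5 K


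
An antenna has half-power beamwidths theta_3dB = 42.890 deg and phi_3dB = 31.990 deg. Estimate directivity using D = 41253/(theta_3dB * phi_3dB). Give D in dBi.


D_linear = 41253 / (42.890 * 31.990) = 30.06666
D_dBi = 10 * log10(30.06666) = 14.78 dBi

14.78 dBi


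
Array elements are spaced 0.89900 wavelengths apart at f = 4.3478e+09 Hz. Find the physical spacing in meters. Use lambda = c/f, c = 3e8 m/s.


lambda = c / f = 3.0000e+08 / 4.3478e+09 = 0.06900041 m
d = 0.89900 * 0.06900041 = 0.06203 m

0.06203 m


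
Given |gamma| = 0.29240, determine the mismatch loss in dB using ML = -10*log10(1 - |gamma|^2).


ML = -10 * log10(1 - 0.29240^2) = -10 * log10(0.91450224) = 0.3882 dB

0.3882 dB


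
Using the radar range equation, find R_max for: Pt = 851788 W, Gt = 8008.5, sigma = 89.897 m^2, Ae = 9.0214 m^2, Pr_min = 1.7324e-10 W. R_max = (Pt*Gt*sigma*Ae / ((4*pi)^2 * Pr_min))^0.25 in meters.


R^4 = 851788*8008.5*89.897*9.0214 / ((4*pi)^2 * 1.7324e-10) = 2.022246e+20
R_max = 2.022246e+20^0.25 = 119250 m

119250 m


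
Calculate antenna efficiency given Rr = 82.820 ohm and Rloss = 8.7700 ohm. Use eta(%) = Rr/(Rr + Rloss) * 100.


eta = 82.820 / (82.820 + 8.7700) * 100 = 90.42%

90.42%


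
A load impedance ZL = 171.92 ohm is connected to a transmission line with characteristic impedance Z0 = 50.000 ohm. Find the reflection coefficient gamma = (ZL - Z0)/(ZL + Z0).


gamma = (171.92 - 50.000) / (171.92 + 50.000) = 0.5494

0.5494


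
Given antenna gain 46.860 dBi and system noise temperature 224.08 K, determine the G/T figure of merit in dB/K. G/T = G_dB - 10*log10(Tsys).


G/T = 46.860 - 10*log10(224.08) = 46.860 - 23.50403 = 23.36 dB/K

23.36 dB/K


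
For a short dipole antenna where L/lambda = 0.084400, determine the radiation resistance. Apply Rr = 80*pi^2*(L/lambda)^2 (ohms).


Rr = 80 * pi^2 * (0.084400)^2 = 80 * 9.869604 * 7.123360e-03 = 5.624 ohm

5.624 ohm


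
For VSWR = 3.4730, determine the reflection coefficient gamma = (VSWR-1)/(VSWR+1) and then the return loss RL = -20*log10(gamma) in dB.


gamma = (3.4730 - 1) / (3.4730 + 1) = 0.5528728
RL = -20 * log10(0.5528728) = 5.147 dB

5.147 dB


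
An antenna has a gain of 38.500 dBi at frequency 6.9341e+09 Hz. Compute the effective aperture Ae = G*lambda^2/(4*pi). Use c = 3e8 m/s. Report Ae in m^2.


lambda = c / f = 3.0000e+08 / 6.9341e+09 = 0.04326445 m
G_linear = 10^(38.500/10) = 7079.458
Ae = G_linear * lambda^2 / (4*pi) = 7079.458 * 0.04326445^2 / (4*pi) = 1.055 m^2

1.055 m^2


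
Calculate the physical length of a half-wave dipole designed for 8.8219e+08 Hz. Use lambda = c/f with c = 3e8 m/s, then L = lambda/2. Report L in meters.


lambda = c / f = 3.0000e+08 / 8.8219e+08 = 0.3400628 m
L = lambda / 2 = 0.3400628 / 2 = 0.1700 m

0.1700 m


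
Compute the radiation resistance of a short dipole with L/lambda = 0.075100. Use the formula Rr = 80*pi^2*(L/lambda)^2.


Rr = 80 * pi^2 * (0.075100)^2 = 80 * 9.869604 * 5.640010e-03 = 4.453 ohm

4.453 ohm


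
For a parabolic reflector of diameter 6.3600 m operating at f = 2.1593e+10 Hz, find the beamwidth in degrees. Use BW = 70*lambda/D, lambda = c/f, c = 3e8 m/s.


lambda = c / f = 3.0000e+08 / 2.1593e+10 = 0.01389339 m
BW = 70 * 0.01389339 / 6.3600 = 0.1529 deg

0.1529 deg


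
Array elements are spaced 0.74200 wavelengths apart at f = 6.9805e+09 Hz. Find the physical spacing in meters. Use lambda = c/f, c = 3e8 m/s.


lambda = c / f = 3.0000e+08 / 6.9805e+09 = 0.04297686 m
d = 0.74200 * 0.04297686 = 0.03189 m

0.03189 m


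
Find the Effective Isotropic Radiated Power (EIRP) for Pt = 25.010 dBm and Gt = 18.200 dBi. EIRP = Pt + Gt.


EIRP = Pt + Gt = 25.010 + 18.200 = 43.21 dBm

43.21 dBm


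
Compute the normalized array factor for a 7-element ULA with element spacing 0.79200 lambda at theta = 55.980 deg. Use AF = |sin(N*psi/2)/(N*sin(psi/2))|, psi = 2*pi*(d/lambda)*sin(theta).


psi = 2*pi*0.79200*sin(55.980 deg) = 4.124554 rad
AF = |sin(7*4.124554/2) / (7*sin(4.124554/2))| = 0.1549

0.1549


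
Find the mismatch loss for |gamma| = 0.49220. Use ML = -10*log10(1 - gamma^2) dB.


ML = -10 * log10(1 - 0.49220^2) = -10 * log10(0.75773916) = 1.205 dB

1.205 dB


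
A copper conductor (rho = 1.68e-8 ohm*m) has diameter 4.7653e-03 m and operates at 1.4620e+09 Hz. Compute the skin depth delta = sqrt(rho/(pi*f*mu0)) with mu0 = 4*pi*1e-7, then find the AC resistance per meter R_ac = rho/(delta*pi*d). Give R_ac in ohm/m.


delta = sqrt(1.68e-8 / (pi * 1.4620e+09 * 4*pi*1e-7)) = 1.706087e-06 m
R_ac = 1.68e-8 / (1.706087e-06 * pi * 4.7653e-03) = 0.6578 ohm/m

0.6578 ohm/m


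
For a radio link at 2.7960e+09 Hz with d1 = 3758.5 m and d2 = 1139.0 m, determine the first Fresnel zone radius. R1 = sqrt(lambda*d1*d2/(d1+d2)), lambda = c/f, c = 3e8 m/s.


lambda = c / f = 3.0000e+08 / 2.7960e+09 = 0.1072961 m
R1 = sqrt(0.1072961 * 3758.5 * 1139.0 / (3758.5 + 1139.0)) = 9.684 m

9.684 m


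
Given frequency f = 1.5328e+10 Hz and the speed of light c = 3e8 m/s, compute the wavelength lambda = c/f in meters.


lambda = c / f = 3.0000e+08 / 1.5328e+10 = 0.01957 m

0.01957 m


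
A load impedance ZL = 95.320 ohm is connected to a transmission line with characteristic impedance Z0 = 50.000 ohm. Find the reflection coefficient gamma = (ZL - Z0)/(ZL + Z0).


gamma = (95.320 - 50.000) / (95.320 + 50.000) = 0.3119

0.3119


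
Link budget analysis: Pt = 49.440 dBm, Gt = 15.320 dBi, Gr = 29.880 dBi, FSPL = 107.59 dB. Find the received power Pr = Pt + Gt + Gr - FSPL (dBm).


Pr = 49.440 + 15.320 + 29.880 - 107.59 = -12.95 dBm

-12.95 dBm


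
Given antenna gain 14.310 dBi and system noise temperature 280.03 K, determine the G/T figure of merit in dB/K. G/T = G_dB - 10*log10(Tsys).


G/T = 14.310 - 10*log10(280.03) = 14.310 - 24.47205 = -10.16 dB/K

-10.16 dB/K


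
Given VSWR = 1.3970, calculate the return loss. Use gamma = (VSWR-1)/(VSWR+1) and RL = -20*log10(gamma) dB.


gamma = (1.3970 - 1) / (1.3970 + 1) = 0.1656237
RL = -20 * log10(0.1656237) = 15.62 dB

15.62 dB
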